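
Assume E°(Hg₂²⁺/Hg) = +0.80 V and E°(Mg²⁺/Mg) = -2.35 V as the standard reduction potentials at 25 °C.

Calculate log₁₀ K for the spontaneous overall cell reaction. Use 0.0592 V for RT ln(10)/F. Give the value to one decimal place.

Cathode: Hg₂²⁺/Hg; anode: Mg²⁺/Mg. E°cell = +3.15 V, n = 2.
log K = nE°cell / 0.0592 = (2)(+3.15) / 0.0592 = 106.4.

106.4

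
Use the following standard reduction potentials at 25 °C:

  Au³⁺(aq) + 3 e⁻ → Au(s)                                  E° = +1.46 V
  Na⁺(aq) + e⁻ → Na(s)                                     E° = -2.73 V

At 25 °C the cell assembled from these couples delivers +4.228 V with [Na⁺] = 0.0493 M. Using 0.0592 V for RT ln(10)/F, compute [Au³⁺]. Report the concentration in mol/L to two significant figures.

Au³⁺/Au is the cathode, Na⁺/Na the anode: E°cell = +4.19 V, n = 3.
Overall reaction: Au³⁺(aq) + 3 Na(s) → Au(s) + 3 Na⁺(aq); Q = [Na⁺]^3/[Au³⁺]^1.
From E = E° − (0.0592/n) log Q: log Q = (E° − E)·n/0.0592 = (+4.19 − (+4.228))·3/0.0592 = -1.9257.
So 1·log[Au³⁺] = 3·log(0.0493) − log Q = -3.9215 − (-1.9257) = -1.9958; [Au³⁺] = 10^(-1.9958) ≈ 0.010 M.

0.010 M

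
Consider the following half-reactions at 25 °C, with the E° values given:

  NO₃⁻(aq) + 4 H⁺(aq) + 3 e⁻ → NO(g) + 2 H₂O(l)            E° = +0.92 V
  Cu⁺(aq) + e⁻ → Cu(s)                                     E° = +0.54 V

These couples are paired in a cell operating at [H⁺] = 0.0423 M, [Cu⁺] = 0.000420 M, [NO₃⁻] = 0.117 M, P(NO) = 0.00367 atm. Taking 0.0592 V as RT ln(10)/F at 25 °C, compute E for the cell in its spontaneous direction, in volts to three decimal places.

NO₃⁻/NO is the cathode (higher E°), Cu⁺/Cu the anode: E°cell = +0.92 − (+0.54) = +0.38 V, n = 3.
Overall: NO₃⁻(aq) + 4 H⁺(aq) + 3 Cu(s) → NO(g) + 2 H₂O(l) + 3 Cu⁺(aq)
Q = P(NO)·[Cu⁺]^3 / ([NO₃⁻]·[H⁺]^4); log Q = -6.139.
E = E° − (0.0592/n) log Q = +0.38 − (0.0592/3)(-6.139) = +0.501 V.

+0.501 V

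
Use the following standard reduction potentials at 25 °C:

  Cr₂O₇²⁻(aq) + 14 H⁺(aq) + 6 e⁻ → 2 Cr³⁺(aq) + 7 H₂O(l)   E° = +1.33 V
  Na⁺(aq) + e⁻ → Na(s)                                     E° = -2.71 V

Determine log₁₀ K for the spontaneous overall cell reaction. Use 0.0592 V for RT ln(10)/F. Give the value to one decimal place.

409.5

Cathode: Cr₂O₇²⁻/Cr³⁺; anode: Na⁺/Na. E°cell = +4.04 V, n = 6.
log K = nE°cell / 0.0592 = (6)(+4.04) / 0.0592 = 409.5.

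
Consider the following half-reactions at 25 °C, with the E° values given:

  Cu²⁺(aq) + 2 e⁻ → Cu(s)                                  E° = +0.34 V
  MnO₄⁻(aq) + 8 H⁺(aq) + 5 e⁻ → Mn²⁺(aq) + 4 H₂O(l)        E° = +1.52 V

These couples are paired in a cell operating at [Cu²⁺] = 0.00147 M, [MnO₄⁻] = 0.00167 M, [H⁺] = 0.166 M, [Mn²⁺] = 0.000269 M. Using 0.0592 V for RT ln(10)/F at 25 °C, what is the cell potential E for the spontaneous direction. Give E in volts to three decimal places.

+1.199 V

MnO₄⁻/Mn²⁺ is the cathode (higher E°), Cu²⁺/Cu the anode: E°cell = +1.52 − (+0.34) = +1.18 V, n = 10.
Overall: 2 MnO₄⁻(aq) + 16 H⁺(aq) + 5 Cu(s) → 2 Mn²⁺(aq) + 8 H₂O(l) + 5 Cu²⁺(aq)
Q = [Mn²⁺]^2·[Cu²⁺]^5 / ([MnO₄⁻]^2·[H⁺]^16); log Q = -3.271.
E = E° − (0.0592/n) log Q = +1.18 − (0.0592/10)(-3.271) = +1.199 V.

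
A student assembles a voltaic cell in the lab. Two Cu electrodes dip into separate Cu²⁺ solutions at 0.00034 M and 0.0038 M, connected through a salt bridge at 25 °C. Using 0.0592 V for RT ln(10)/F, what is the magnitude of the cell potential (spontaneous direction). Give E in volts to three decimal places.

For a concentration cell E°cell = 0. The 0.0038 M side is the cathode (reduction is favoured where [Cu²⁺] is higher).
With n = 2, E = −(0.0592/2) log([Cu²⁺]ₐₙ/[Cu²⁺]꜀ₐₜ) = −(0.0592/2) log(0.00034/0.0038) = −(0.0592/2)(-1.048) = +0.031 V.

+0.031 V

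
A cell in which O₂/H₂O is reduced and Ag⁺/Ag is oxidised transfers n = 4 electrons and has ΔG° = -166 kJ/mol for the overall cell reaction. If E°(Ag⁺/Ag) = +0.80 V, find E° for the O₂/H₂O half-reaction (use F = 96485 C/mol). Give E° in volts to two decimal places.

+1.23 V

E°cell = −ΔG°/(nF) = −(-166×10³)/((4)(96485)) = +0.430 V.
Since O₂/H₂O is the cathode and Ag⁺/Ag the anode, E°cell = E°(O₂/H₂O) − E°(Ag⁺/Ag).
So E°(O₂/H₂O) = E°cell + E°(Ag⁺/Ag) = +0.430 + (+0.80) = +1.23 V.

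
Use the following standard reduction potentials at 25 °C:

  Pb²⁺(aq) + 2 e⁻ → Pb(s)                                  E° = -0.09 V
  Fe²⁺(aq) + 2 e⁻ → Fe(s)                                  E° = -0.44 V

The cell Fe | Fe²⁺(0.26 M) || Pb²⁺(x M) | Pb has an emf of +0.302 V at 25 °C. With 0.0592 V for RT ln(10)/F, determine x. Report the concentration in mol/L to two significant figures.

Pb²⁺/Pb is the cathode, Fe²⁺/Fe the anode: E°cell = +0.35 V, n = 2.
Overall reaction: Pb²⁺(aq) + Fe(s) → Pb(s) + Fe²⁺(aq); Q = [Fe²⁺]^1/[Pb²⁺]^1.
From E = E° − (0.0592/n) log Q: log Q = (E° − E)·n/0.0592 = (+0.35 − (+0.302))·2/0.0592 = 1.6216.
So 1·log[Pb²⁺] = 1·log(0.26) − log Q = -0.5850 − (1.6216) = -2.2066; [Pb²⁺] = 10^(-2.2066) ≈ 0.0062 M.

0.0062 M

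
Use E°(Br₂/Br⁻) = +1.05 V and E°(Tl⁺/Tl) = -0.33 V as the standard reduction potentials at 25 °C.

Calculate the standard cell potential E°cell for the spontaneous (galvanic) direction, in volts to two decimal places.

The Br₂/Br⁻ couple has the higher reduction potential, so it is the cathode; Tl⁺/Tl is oxidised at the anode.
E°cell = E°(cathode) − E°(anode) = (+1.05) − (-0.33) = +1.38 V.
Since E°cell > 0, the reaction is spontaneous under standard conditions.

+1.38 V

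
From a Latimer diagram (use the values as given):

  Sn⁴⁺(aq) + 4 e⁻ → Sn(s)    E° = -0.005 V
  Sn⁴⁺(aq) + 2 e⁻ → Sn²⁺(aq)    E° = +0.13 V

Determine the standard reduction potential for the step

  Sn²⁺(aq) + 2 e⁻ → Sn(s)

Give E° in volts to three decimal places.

Sequential free energies add, so n₃E°₃ = n₁E°₁ + n₂E°₂.
With n₃ = 4, and the known step contributing 2×(+0.13) V, the unknown satisfies 2·E° = 4×(-0.005) − 2×(+0.13) = -0.280.
E° = -0.280 / 2 = -0.140 V.

-0.140 V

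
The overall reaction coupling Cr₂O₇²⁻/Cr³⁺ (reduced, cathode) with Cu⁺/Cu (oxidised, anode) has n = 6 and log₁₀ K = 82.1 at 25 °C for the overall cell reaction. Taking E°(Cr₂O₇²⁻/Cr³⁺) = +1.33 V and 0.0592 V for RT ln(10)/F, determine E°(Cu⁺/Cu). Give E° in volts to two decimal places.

E°cell = (0.0592/n)·log K = (0.0592/6)(82.1) = +0.810 V.
Since Cr₂O₇²⁻/Cr³⁺ is the cathode and Cu⁺/Cu the anode, E°cell = E°(Cr₂O₇²⁻/Cr³⁺) − E°(Cu⁺/Cu).
So E°(Cu⁺/Cu) = E°(Cr₂O₇²⁻/Cr³⁺) − E°cell = (+1.33) − (+0.810) = +0.52 V.

+0.52 V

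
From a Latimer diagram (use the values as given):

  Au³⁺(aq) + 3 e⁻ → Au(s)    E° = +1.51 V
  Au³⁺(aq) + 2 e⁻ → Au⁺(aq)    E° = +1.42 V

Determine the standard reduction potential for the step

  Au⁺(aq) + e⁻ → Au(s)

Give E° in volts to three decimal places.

+1.690 V

Sequential free energies add, so n₃E°₃ = n₁E°₁ + n₂E°₂.
With n₃ = 3, and the known step contributing 2×(+1.42) V, the unknown satisfies 1·E° = 3×(+1.51) − 2×(+1.42) = +1.690.
E° = +1.690 / 1 = +1.690 V.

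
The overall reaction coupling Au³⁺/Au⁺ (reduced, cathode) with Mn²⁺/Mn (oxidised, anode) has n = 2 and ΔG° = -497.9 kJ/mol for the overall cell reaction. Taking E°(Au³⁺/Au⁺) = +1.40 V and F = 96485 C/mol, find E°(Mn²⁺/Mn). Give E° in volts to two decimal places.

-1.18 V

E°cell = −ΔG°/(nF) = −(-497.9×10³)/((2)(96485)) = +2.580 V.
Since Au³⁺/Au⁺ is the cathode and Mn²⁺/Mn the anode, E°cell = E°(Au³⁺/Au⁺) − E°(Mn²⁺/Mn).
So E°(Mn²⁺/Mn) = E°(Au³⁺/Au⁺) − E°cell = (+1.40) − (+2.580) = -1.18 V.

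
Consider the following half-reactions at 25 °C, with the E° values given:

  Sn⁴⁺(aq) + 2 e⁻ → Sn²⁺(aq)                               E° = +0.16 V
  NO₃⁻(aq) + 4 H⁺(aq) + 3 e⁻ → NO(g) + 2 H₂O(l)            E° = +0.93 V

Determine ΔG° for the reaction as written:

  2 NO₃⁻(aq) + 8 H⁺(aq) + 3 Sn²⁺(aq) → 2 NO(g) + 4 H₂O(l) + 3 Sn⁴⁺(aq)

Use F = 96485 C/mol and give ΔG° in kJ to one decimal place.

-445.8 kJ

As written, NO₃⁻/NO is reduced (cathode) and Sn⁴⁺/Sn²⁺ is oxidised (anode), so E°cell = (+0.93) − (+0.16) = +0.77 V.
Balancing electrons gives n = 6.
ΔG° = −nFE° = −(6)(96485)(+0.77) = -445,761 J = -445.8 kJ.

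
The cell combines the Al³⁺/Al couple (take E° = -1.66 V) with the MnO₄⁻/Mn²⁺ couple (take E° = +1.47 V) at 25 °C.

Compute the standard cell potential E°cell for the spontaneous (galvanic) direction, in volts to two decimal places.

+3.13 V

The MnO₄⁻/Mn²⁺ couple has the higher reduction potential, so it is the cathode; Al³⁺/Al is oxidised at the anode.
E°cell = E°(cathode) − E°(anode) = (+1.47) − (-1.66) = +3.13 V.
Since E°cell > 0, the reaction is spontaneous under standard conditions.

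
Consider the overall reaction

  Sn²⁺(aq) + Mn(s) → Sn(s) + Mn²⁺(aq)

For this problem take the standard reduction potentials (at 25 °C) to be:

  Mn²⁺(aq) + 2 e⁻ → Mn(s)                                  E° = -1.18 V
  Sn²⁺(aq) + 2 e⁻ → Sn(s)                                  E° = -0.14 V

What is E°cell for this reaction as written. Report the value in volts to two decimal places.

The Sn²⁺/Sn couple has the higher reduction potential, so it is the cathode; Mn²⁺/Mn is oxidised at the anode.
E°cell = E°(cathode) − E°(anode) = (-0.14) − (-1.18) = +1.04 V.
Since E°cell > 0, the reaction is spontaneous under standard conditions.

+1.04 V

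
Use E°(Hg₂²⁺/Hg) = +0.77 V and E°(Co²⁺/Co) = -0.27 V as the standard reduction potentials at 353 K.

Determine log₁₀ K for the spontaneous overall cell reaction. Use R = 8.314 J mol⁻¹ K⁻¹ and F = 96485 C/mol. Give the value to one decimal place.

29.7

Cathode: Hg₂²⁺/Hg; anode: Co²⁺/Co. E°cell = (+0.77) − (-0.27) = +1.04 V, with n = 2.
ΔG° = −nFE° = −RT ln K, so ln K = nFE°/(RT) = (2)(96485)(+1.04) / ((8.314)(353)) = 68.381.
log₁₀ K = 68.381 / ln 10 = 29.7.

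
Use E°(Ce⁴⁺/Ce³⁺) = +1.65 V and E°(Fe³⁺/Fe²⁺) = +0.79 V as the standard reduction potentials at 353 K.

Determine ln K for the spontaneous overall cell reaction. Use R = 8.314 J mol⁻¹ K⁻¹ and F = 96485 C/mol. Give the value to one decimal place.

28.3

Cathode: Ce⁴⁺/Ce³⁺; anode: Fe³⁺/Fe²⁺. E°cell = (+1.65) − (+0.79) = +0.86 V, with n = 1.
ΔG° = −nFE° = −RT ln K, so ln K = nFE°/(RT) = (1)(96485)(+0.86) / ((8.314)(353)) = 28.273.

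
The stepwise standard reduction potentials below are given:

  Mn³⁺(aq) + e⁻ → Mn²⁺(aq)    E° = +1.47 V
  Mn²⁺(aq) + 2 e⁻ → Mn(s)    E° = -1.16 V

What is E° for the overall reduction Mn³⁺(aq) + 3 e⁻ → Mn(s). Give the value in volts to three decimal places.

Since ΔG° = −nFE° is additive over sequential reductions, n₃E°₃ = n₁E°₁ + n₂E°₂.
E°₃ = (1×+1.47 + 2×-1.16) / 3 = (-0.850) / 3 = -0.283 V.

-0.283 V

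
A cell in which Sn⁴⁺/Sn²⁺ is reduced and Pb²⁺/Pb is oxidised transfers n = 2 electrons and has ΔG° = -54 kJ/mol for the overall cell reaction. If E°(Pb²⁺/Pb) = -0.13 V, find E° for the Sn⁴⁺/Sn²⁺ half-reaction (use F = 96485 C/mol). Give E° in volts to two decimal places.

+0.15 V

E°cell = −ΔG°/(nF) = −(-54×10³)/((2)(96485)) = +0.280 V.
Since Sn⁴⁺/Sn²⁺ is the cathode and Pb²⁺/Pb the anode, E°cell = E°(Sn⁴⁺/Sn²⁺) − E°(Pb²⁺/Pb).
So E°(Sn⁴⁺/Sn²⁺) = E°cell + E°(Pb²⁺/Pb) = +0.280 + (-0.13) = +0.15 V.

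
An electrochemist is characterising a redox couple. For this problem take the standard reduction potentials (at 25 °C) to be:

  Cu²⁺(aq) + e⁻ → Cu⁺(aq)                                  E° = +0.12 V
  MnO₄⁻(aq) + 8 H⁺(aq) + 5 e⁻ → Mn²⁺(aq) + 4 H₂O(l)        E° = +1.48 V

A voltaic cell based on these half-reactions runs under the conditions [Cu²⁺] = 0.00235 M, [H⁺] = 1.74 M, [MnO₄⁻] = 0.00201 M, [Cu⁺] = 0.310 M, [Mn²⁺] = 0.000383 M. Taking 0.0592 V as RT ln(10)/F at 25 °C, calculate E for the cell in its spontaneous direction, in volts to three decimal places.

MnO₄⁻/Mn²⁺ is the cathode (higher E°), Cu²⁺/Cu⁺ the anode: E°cell = +1.48 − (+0.12) = +1.36 V, n = 5.
Overall: MnO₄⁻(aq) + 8 H⁺(aq) + 5 Cu⁺(aq) → Mn²⁺(aq) + 4 H₂O(l) + 5 Cu²⁺(aq)
Q = [Mn²⁺]·[Cu²⁺]^5 / ([MnO₄⁻]·[H⁺]^8·[Cu⁺]^5); log Q = -13.246.
E = E° − (0.0592/n) log Q = +1.36 − (0.0592/5)(-13.246) = +1.517 V.

+1.517 V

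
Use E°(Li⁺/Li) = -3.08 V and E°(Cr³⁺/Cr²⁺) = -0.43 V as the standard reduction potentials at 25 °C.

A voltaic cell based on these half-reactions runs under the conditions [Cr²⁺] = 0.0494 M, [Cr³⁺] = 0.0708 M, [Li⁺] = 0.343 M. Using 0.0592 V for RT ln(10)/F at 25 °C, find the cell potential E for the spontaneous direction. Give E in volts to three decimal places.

+2.687 V

Cr³⁺/Cr²⁺ is the cathode (higher E°), Li⁺/Li the anode: E°cell = -0.43 − (-3.08) = +2.65 V, n = 1.
Overall: Cr³⁺(aq) + Li(s) → Cr²⁺(aq) + Li⁺(aq)
Q = [Cr²⁺]·[Li⁺] / ([Cr³⁺]); log Q = -0.621.
E = E° − (0.0592/n) log Q = +2.65 − (0.0592/1)(-0.621) = +2.687 V.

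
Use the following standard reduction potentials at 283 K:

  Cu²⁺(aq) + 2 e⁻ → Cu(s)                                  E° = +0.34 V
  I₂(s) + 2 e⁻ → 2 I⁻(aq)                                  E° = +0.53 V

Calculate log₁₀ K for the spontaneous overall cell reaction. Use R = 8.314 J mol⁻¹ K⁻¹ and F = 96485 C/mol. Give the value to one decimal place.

6.8

Cathode: I₂/I⁻; anode: Cu²⁺/Cu. E°cell = (+0.53) − (+0.34) = +0.19 V, with n = 2.
ΔG° = −nFE° = −RT ln K, so ln K = nFE°/(RT) = (2)(96485)(+0.19) / ((8.314)(283)) = 15.583.
log₁₀ K = 15.583 / ln 10 = 6.8.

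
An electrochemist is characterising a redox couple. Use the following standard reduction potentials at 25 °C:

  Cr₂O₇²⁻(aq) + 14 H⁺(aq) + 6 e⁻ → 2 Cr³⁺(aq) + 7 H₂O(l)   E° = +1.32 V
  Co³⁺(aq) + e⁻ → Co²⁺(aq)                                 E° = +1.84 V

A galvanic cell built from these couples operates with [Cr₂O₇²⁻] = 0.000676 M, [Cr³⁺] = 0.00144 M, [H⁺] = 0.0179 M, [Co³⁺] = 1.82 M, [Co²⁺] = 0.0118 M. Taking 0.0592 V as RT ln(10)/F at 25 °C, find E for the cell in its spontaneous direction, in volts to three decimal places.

Co³⁺/Co²⁺ is the cathode (higher E°), Cr₂O₇²⁻/Cr³⁺ the anode: E°cell = +1.84 − (+1.32) = +0.52 V, n = 6.
Overall: 6 Co³⁺(aq) + 2 Cr³⁺(aq) + 7 H₂O(l) → 6 Co²⁺(aq) + Cr₂O₇²⁻(aq) + 14 H⁺(aq)
Q = [Co²⁺]^6·[Cr₂O₇²⁻]·[H⁺]^14 / ([Co³⁺]^6·[Cr³⁺]^2); log Q = -35.076.
E = E° − (0.0592/n) log Q = +0.52 − (0.0592/6)(-35.076) = +0.866 V.

+0.866 V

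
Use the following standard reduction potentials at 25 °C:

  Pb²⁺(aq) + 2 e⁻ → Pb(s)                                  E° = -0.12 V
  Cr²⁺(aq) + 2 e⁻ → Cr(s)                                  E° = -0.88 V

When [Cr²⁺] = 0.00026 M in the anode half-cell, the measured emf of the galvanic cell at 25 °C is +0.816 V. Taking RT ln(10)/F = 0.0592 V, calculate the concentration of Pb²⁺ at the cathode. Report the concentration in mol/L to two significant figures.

0.020 M

Pb²⁺/Pb is the cathode, Cr²⁺/Cr the anode: E°cell = +0.76 V, n = 2.
Overall reaction: Pb²⁺(aq) + Cr(s) → Pb(s) + Cr²⁺(aq); Q = [Cr²⁺]^1/[Pb²⁺]^1.
From E = E° − (0.0592/n) log Q: log Q = (E° − E)·n/0.0592 = (+0.76 − (+0.816))·2/0.0592 = -1.8919.
So 1·log[Pb²⁺] = 1·log(0.00026) − log Q = -3.5850 − (-1.8919) = -1.6931; [Pb²⁺] = 10^(-1.6931) ≈ 0.020 M.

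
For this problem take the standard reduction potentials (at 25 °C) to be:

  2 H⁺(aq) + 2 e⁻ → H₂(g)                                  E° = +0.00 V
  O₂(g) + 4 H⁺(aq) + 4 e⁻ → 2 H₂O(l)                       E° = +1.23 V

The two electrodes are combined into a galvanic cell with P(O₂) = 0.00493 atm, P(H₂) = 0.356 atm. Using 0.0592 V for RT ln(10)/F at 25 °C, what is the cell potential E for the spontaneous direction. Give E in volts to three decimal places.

O₂/H₂O is the cathode (higher E°), H⁺/H₂ the anode: E°cell = +1.23 − (+0.00) = +1.23 V, n = 4.
Overall: O₂(g) + 2 H₂(g) → 2 H₂O(l)
Q = 1 / (P(O₂)·P(H₂)^2); log Q = 3.204.
E = E° − (0.0592/n) log Q = +1.23 − (0.0592/4)(3.204) = +1.183 V.

+1.183 V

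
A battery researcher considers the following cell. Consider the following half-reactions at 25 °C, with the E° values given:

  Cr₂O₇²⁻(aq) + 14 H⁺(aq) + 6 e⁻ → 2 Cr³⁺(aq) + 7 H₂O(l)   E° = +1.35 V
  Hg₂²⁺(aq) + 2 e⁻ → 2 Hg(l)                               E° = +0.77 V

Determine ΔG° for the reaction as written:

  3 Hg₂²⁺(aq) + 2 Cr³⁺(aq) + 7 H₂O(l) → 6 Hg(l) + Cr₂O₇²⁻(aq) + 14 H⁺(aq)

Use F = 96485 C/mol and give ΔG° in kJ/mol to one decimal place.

As written, Hg₂²⁺/Hg is reduced (cathode) and Cr₂O₇²⁻/Cr³⁺ is oxidised (anode), so E°cell = (+0.77) − (+1.35) = -0.58 V.
Balancing electrons gives n = 6.
ΔG° = −nFE° = −(6)(96485)(-0.58) = 335,768 J = +335.8 kJ/mol.

+335.8 kJ/mol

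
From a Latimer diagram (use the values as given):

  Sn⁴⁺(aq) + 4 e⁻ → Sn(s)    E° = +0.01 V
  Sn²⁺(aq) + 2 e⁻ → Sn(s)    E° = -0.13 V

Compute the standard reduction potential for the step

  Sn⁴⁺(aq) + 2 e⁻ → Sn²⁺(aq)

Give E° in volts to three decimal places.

+0.150 V

Sequential free energies add, so n₃E°₃ = n₁E°₁ + n₂E°₂.
With n₃ = 4, and the known step contributing 2×(-0.13) V, the unknown satisfies 2·E° = 4×(+0.01) − 2×(-0.13) = +0.300.
E° = +0.300 / 2 = +0.150 V.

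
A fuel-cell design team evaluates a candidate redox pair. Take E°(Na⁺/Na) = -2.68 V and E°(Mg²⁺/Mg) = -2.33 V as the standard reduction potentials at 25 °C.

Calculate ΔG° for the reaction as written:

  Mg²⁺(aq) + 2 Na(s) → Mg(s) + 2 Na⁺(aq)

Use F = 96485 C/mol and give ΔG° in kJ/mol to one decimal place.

As written, Mg²⁺/Mg is reduced (cathode) and Na⁺/Na is oxidised (anode), so E°cell = (-2.33) − (-2.68) = +0.35 V.
Balancing electrons gives n = 2.
ΔG° = −nFE° = −(2)(96485)(+0.35) = -67,540 J = -67.5 kJ/mol.

-67.5 kJ/mol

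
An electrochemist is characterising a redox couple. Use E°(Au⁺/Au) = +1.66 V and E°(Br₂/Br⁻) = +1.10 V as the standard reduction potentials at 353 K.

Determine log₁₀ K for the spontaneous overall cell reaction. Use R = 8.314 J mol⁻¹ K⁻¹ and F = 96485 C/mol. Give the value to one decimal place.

16.0

Cathode: Au⁺/Au; anode: Br₂/Br⁻. E°cell = (+1.66) − (+1.10) = +0.56 V, with n = 2.
ΔG° = −nFE° = −RT ln K, so ln K = nFE°/(RT) = (2)(96485)(+0.56) / ((8.314)(353)) = 36.821.
log₁₀ K = 36.821 / ln 10 = 16.0.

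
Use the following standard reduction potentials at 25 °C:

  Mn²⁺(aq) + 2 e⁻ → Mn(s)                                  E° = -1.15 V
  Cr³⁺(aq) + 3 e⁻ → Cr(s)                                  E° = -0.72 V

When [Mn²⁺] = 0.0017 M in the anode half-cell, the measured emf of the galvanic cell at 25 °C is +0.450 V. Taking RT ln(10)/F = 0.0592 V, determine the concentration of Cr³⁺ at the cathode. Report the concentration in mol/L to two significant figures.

Cr³⁺/Cr is the cathode, Mn²⁺/Mn the anode: E°cell = +0.43 V, n = 6.
Overall reaction: 2 Cr³⁺(aq) + 3 Mn(s) → 2 Cr(s) + 3 Mn²⁺(aq); Q = [Mn²⁺]^3/[Cr³⁺]^2.
From E = E° − (0.0592/n) log Q: log Q = (E° − E)·n/0.0592 = (+0.43 − (+0.450))·6/0.0592 = -2.0270.
So 2·log[Cr³⁺] = 3·log(0.0017) − log Q = -8.3087 − (-2.0270) = -6.2817; log[Cr³⁺] = -6.2817 / 2 = -3.1408; [Cr³⁺] = 10^(-3.1408) ≈ 0.00072 M.

0.00072 M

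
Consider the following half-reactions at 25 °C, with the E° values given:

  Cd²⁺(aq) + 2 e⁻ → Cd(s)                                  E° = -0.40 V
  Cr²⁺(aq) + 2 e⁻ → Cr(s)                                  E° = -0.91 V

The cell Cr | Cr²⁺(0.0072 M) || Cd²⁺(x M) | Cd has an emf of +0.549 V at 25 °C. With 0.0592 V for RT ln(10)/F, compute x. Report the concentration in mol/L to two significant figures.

0.15 M

Cd²⁺/Cd is the cathode, Cr²⁺/Cr the anode: E°cell = +0.51 V, n = 2.
Overall reaction: Cd²⁺(aq) + Cr(s) → Cd(s) + Cr²⁺(aq); Q = [Cr²⁺]^1/[Cd²⁺]^1.
From E = E° − (0.0592/n) log Q: log Q = (E° − E)·n/0.0592 = (+0.51 − (+0.549))·2/0.0592 = -1.3176.
So 1·log[Cd²⁺] = 1·log(0.0072) − log Q = -2.1427 − (-1.3176) = -0.8251; [Cd²⁺] = 10^(-0.8251) ≈ 0.15 M.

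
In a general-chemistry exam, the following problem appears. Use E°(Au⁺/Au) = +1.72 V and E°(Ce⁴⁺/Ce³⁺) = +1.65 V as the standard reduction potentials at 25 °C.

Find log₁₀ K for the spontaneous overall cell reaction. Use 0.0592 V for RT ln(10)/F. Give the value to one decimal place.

1.2

Cathode: Au⁺/Au; anode: Ce⁴⁺/Ce³⁺. E°cell = +0.07 V, n = 1.
log K = nE°cell / 0.0592 = (1)(+0.07) / 0.0592 = 1.2.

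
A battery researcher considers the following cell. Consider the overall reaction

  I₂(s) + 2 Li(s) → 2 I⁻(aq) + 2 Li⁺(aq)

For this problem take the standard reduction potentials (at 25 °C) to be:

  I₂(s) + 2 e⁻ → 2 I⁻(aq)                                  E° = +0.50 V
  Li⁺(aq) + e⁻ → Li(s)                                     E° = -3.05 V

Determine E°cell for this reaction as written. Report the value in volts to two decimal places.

The I₂/I⁻ couple has the higher reduction potential, so it is the cathode; Li⁺/Li is oxidised at the anode.
E°cell = E°(cathode) − E°(anode) = (+0.50) − (-3.05) = +3.55 V.
Since E°cell > 0, the reaction is spontaneous under standard conditions.

+3.55 V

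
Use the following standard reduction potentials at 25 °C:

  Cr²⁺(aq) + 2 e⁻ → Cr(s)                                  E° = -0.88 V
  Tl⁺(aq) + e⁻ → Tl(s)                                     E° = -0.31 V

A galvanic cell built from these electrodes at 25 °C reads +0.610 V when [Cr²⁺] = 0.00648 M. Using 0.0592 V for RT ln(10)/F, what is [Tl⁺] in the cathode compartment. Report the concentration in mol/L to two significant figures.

Tl⁺/Tl is the cathode, Cr²⁺/Cr the anode: E°cell = +0.57 V, n = 2.
Overall reaction: 2 Tl⁺(aq) + Cr(s) → 2 Tl(s) + Cr²⁺(aq); Q = [Cr²⁺]^1/[Tl⁺]^2.
From E = E° − (0.0592/n) log Q: log Q = (E° − E)·n/0.0592 = (+0.57 − (+0.610))·2/0.0592 = -1.3514.
So 2·log[Tl⁺] = 1·log(0.00648) − log Q = -2.1884 − (-1.3514) = -0.8370; log[Tl⁺] = -0.8370 / 2 = -0.4185; [Tl⁺] = 10^(-0.4185) ≈ 0.38 M.

0.38 M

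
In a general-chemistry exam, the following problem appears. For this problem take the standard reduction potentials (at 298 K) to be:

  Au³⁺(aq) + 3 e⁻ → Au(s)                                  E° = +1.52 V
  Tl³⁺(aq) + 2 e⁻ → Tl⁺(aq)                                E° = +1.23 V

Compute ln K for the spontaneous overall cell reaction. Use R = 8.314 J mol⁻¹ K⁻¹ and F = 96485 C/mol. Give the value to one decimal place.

Cathode: Au³⁺/Au; anode: Tl³⁺/Tl⁺. E°cell = (+1.52) − (+1.23) = +0.29 V, with n = 6.
ΔG° = −nFE° = −RT ln K, so ln K = nFE°/(RT) = (6)(96485)(+0.29) / ((8.314)(298)) = 67.761.

67.8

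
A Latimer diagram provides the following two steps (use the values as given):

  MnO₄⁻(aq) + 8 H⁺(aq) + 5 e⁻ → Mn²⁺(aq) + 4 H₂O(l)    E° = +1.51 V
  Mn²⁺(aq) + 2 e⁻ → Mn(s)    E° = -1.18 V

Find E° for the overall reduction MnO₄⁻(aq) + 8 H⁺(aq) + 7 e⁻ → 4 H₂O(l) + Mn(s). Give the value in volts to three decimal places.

+0.741 V

Standard free energies of sequential steps add: ΔG°₃ = ΔG°₁ + ΔG°₂, so n₃E°₃ = n₁E°₁ + n₂E°₂.
E°₃ = (5×+1.51 + 2×-1.18) / 7 = (+5.190) / 7 = +0.741 V.
E° values themselves are not directly additive — weighting by electron count is essential.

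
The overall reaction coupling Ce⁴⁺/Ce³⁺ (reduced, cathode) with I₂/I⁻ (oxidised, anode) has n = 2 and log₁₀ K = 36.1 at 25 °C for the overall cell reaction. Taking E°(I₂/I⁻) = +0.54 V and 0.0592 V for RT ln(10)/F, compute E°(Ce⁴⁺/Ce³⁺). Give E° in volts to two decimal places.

+1.61 V

E°cell = (0.0592/n)·log K = (0.0592/2)(36.1) = +1.069 V.
Since Ce⁴⁺/Ce³⁺ is the cathode and I₂/I⁻ the anode, E°cell = E°(Ce⁴⁺/Ce³⁺) − E°(I₂/I⁻).
So E°(Ce⁴⁺/Ce³⁺) = E°cell + E°(I₂/I⁻) = +1.069 + (+0.54) = +1.61 V.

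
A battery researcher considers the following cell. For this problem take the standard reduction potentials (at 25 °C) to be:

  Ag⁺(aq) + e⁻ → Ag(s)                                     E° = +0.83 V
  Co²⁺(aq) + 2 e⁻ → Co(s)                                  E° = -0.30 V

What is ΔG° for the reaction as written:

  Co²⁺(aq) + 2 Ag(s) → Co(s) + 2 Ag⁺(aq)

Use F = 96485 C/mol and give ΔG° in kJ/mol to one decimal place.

As written, Co²⁺/Co is reduced (cathode) and Ag⁺/Ag is oxidised (anode), so E°cell = (-0.30) − (+0.83) = -1.13 V.
Balancing electrons gives n = 2.
ΔG° = −nFE° = −(2)(96485)(-1.13) = 218,056 J = +218.1 kJ/mol.

+218.1 kJ/mol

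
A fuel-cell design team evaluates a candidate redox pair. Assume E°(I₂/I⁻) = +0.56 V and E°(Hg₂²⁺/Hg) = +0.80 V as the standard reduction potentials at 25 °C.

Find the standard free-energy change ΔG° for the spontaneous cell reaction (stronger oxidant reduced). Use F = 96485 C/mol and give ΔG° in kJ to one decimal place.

Hg₂²⁺/Hg (E° = +0.80 V) is the cathode; I₂/I⁻ (E° = +0.56 V) is the anode, so E°cell = +0.24 V.
Balancing electrons gives n = 2 (lcm of 2 and 2).
ΔG° = −nFE° = −(2)(96485)(+0.24) = -46,313 J = -46.3 kJ.

-46.3 kJ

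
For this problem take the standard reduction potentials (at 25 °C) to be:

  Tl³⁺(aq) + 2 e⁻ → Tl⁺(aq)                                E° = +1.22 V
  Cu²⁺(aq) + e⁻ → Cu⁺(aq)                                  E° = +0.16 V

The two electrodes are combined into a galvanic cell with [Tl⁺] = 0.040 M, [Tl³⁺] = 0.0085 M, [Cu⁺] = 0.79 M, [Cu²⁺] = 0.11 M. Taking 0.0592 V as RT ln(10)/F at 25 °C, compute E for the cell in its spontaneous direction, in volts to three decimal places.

Tl³⁺/Tl⁺ is the cathode (higher E°), Cu²⁺/Cu⁺ the anode: E°cell = +1.22 − (+0.16) = +1.06 V, n = 2.
Overall: Tl³⁺(aq) + 2 Cu⁺(aq) → Tl⁺(aq) + 2 Cu²⁺(aq)
Q = [Tl⁺]·[Cu²⁺]^2 / ([Tl³⁺]·[Cu⁺]^2); log Q = -1.040.
E = E° − (0.0592/n) log Q = +1.06 − (0.0592/2)(-1.040) = +1.091 V.

+1.091 V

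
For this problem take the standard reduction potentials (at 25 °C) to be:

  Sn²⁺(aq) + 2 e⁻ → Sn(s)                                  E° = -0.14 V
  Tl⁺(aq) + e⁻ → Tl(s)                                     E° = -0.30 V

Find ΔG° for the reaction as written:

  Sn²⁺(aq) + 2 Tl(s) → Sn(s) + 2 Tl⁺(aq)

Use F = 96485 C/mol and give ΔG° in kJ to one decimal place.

As written, Sn²⁺/Sn is reduced (cathode) and Tl⁺/Tl is oxidised (anode), so E°cell = (-0.14) − (-0.30) = +0.16 V.
Balancing electrons gives n = 2.
ΔG° = −nFE° = −(2)(96485)(+0.16) = -30,875 J = -30.9 kJ.

-30.9 kJ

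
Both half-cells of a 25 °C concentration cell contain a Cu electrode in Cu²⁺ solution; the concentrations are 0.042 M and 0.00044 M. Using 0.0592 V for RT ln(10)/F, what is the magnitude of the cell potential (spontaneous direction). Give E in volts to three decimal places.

+0.059 V

For a concentration cell E°cell = 0. The 0.042 M side is the cathode (reduction is favoured where [Cu²⁺] is higher).
With n = 2, E = −(0.0592/2) log([Cu²⁺]ₐₙ/[Cu²⁺]꜀ₐₜ) = −(0.0592/2) log(0.00044/0.042) = −(0.0592/2)(-1.980) = +0.059 V.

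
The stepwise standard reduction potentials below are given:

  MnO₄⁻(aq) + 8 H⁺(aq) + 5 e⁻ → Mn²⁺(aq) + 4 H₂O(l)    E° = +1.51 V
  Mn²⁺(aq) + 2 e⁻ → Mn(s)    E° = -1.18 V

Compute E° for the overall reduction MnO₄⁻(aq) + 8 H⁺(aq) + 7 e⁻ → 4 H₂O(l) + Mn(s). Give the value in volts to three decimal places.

Standard free energies of sequential steps add: ΔG°₃ = ΔG°₁ + ΔG°₂, so n₃E°₃ = n₁E°₁ + n₂E°₂.
E°₃ = (5×+1.51 + 2×-1.18) / 7 = (+5.190) / 7 = +0.741 V.

+0.741 V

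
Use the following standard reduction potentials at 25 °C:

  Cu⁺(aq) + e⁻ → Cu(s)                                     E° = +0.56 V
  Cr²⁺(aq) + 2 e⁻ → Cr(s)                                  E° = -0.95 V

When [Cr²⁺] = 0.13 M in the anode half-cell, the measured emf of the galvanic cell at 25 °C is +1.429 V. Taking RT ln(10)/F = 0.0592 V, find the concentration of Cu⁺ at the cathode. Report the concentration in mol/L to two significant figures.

Cu⁺/Cu is the cathode, Cr²⁺/Cr the anode: E°cell = +1.51 V, n = 2.
Overall reaction: 2 Cu⁺(aq) + Cr(s) → 2 Cu(s) + Cr²⁺(aq); Q = [Cr²⁺]^1/[Cu⁺]^2.
From E = E° − (0.0592/n) log Q: log Q = (E° − E)·n/0.0592 = (+1.51 − (+1.429))·2/0.0592 = 2.7365.
So 2·log[Cu⁺] = 1·log(0.13) − log Q = -0.8861 − (2.7365) = -3.6226; log[Cu⁺] = -3.6226 / 2 = -1.8113; [Cu⁺] = 10^(-1.8113) ≈ 0.015 M.

0.015 M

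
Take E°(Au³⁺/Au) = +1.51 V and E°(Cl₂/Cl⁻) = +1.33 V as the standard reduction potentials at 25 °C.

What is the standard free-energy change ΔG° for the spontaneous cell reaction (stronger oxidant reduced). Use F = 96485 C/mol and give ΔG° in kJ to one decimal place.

-104.2 kJ

Au³⁺/Au (E° = +1.51 V) is the cathode; Cl₂/Cl⁻ (E° = +1.33 V) is the anode, so E°cell = +0.18 V.
Balancing electrons gives n = 6 (lcm of 3 and 2).
ΔG° = −nFE° = −(6)(96485)(+0.18) = -104,204 J = -104.2 kJ.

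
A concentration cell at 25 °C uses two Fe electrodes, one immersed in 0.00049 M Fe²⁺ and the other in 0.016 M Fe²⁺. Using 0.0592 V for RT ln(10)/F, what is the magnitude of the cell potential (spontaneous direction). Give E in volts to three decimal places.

For a concentration cell E°cell = 0. The 0.016 M side is the cathode (reduction is favoured where [Fe²⁺] is higher).
With n = 2, E = −(0.0592/2) log([Fe²⁺]ₐₙ/[Fe²⁺]꜀ₐₜ) = −(0.0592/2) log(0.00049/0.016) = −(0.0592/2)(-1.514) = +0.045 V.

+0.045 V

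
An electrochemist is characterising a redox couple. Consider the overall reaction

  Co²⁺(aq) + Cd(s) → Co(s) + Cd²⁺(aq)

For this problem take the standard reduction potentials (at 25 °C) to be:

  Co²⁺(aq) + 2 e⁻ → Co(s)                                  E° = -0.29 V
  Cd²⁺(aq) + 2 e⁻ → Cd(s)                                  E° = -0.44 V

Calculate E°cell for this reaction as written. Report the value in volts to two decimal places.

The Co²⁺/Co couple has the higher reduction potential, so it is the cathode; Cd²⁺/Cd is oxidised at the anode.
E°cell = E°(cathode) − E°(anode) = (-0.29) − (-0.44) = +0.15 V.

+0.15 V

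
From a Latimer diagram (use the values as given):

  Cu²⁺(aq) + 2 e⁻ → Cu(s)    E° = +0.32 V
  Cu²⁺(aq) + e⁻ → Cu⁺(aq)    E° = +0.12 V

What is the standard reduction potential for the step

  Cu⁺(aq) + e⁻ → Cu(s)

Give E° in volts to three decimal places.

+0.520 V

Sequential free energies add, so n₃E°₃ = n₁E°₁ + n₂E°₂.
With n₃ = 2, and the known step contributing 1×(+0.12) V, the unknown satisfies 1·E° = 2×(+0.32) − 1×(+0.12) = +0.520.
E° = +0.520 / 1 = +0.520 V.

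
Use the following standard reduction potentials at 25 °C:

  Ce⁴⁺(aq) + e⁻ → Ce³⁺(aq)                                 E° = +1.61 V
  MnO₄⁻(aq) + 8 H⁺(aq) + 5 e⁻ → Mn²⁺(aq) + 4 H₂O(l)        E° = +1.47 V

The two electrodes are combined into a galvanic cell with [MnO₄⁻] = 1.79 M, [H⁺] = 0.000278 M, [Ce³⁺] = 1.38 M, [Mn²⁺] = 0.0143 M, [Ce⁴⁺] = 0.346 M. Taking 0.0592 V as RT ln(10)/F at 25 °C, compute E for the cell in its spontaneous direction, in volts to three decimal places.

Ce⁴⁺/Ce³⁺ is the cathode (higher E°), MnO₄⁻/Mn²⁺ the anode: E°cell = +1.61 − (+1.47) = +0.14 V, n = 5.
Overall: 5 Ce⁴⁺(aq) + Mn²⁺(aq) + 4 H₂O(l) → 5 Ce³⁺(aq) + MnO₄⁻(aq) + 8 H⁺(aq)
Q = [Ce³⁺]^5·[MnO₄⁻]·[H⁺]^8 / ([Ce⁴⁺]^5·[Mn²⁺]); log Q = -23.346.
E = E° − (0.0592/n) log Q = +0.14 − (0.0592/5)(-23.346) = +0.416 V.

+0.416 V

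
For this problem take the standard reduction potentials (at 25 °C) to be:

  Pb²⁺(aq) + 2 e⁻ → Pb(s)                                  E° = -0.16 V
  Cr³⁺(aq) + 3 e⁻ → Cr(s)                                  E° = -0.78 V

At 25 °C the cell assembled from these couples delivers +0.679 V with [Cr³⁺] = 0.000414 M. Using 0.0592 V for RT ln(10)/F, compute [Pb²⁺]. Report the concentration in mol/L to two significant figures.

Pb²⁺/Pb is the cathode, Cr³⁺/Cr the anode: E°cell = +0.62 V, n = 6.
Overall reaction: 3 Pb²⁺(aq) + 2 Cr(s) → 3 Pb(s) + 2 Cr³⁺(aq); Q = [Cr³⁺]^2/[Pb²⁺]^3.
From E = E° − (0.0592/n) log Q: log Q = (E° − E)·n/0.0592 = (+0.62 − (+0.679))·6/0.0592 = -5.9797.
So 3·log[Pb²⁺] = 2·log(0.000414) − log Q = -6.7660 − (-5.9797) = -0.7863; log[Pb²⁺] = -0.7863 / 3 = -0.2621; [Pb²⁺] = 10^(-0.2621) ≈ 0.55 M.

0.55 M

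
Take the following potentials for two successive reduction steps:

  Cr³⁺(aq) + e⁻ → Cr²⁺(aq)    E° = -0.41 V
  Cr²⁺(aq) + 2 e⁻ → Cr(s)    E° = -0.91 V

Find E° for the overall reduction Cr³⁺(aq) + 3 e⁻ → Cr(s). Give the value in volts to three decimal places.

Standard free energies of sequential steps add: ΔG°₃ = ΔG°₁ + ΔG°₂, so n₃E°₃ = n₁E°₁ + n₂E°₂.
E°₃ = (1×-0.41 + 2×-0.91) / 3 = (-2.230) / 3 = -0.743 V.

-0.743 V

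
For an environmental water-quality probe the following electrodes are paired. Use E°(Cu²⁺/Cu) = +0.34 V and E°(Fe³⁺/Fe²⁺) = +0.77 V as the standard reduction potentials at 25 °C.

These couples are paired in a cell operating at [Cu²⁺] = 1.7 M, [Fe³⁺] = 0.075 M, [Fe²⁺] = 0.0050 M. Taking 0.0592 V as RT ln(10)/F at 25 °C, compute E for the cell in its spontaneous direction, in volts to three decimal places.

Fe³⁺/Fe²⁺ is the cathode (higher E°), Cu²⁺/Cu the anode: E°cell = +0.77 − (+0.34) = +0.43 V, n = 2.
Overall: 2 Fe³⁺(aq) + Cu(s) → 2 Fe²⁺(aq) + Cu²⁺(aq)
Q = [Fe²⁺]^2·[Cu²⁺] / ([Fe³⁺]^2); log Q = -2.122.
E = E° − (0.0592/n) log Q = +0.43 − (0.0592/2)(-2.122) = +0.493 V.

+0.493 V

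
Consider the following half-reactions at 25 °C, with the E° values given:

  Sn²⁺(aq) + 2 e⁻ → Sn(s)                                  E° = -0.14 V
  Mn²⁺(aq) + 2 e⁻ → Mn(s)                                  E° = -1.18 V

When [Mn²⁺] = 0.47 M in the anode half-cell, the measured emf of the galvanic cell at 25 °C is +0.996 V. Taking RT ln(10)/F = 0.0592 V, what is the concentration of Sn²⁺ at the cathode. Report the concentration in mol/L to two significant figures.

Sn²⁺/Sn is the cathode, Mn²⁺/Mn the anode: E°cell = +1.04 V, n = 2.
Overall reaction: Sn²⁺(aq) + Mn(s) → Sn(s) + Mn²⁺(aq); Q = [Mn²⁺]^1/[Sn²⁺]^1.
From E = E° − (0.0592/n) log Q: log Q = (E° − E)·n/0.0592 = (+1.04 − (+0.996))·2/0.0592 = 1.4865.
So 1·log[Sn²⁺] = 1·log(0.47) − log Q = -0.3279 − (1.4865) = -1.8144; [Sn²⁺] = 10^(-1.8144) ≈ 0.015 M.

0.015 M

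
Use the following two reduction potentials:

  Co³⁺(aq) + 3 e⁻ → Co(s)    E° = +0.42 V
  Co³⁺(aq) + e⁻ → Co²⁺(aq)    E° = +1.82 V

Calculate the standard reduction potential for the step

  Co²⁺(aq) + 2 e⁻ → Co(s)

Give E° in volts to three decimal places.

-0.280 V

Sequential free energies add, so n₃E°₃ = n₁E°₁ + n₂E°₂.
With n₃ = 3, and the known step contributing 1×(+1.82) V, the unknown satisfies 2·E° = 3×(+0.42) − 1×(+1.82) = -0.560.
E° = -0.560 / 2 = -0.280 V.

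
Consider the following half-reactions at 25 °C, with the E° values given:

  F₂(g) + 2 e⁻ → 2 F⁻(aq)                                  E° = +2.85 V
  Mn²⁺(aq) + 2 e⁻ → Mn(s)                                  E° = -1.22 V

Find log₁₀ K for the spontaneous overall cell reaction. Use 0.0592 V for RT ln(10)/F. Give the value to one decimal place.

137.5

Cathode: F₂/F⁻; anode: Mn²⁺/Mn. E°cell = +4.07 V, n = 2.
log K = nE°cell / 0.0592 = (2)(+4.07) / 0.0592 = 137.5.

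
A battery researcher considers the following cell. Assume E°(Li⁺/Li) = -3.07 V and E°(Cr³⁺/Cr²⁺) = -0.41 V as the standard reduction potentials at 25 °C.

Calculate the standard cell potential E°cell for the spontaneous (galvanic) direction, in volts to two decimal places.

The Cr³⁺/Cr²⁺ couple has the higher reduction potential, so it is the cathode; Li⁺/Li is oxidised at the anode.
E°cell = E°(cathode) − E°(anode) = (-0.41) − (-3.07) = +2.66 V.
Since E°cell > 0, the reaction is spontaneous under standard conditions.

+2.66 V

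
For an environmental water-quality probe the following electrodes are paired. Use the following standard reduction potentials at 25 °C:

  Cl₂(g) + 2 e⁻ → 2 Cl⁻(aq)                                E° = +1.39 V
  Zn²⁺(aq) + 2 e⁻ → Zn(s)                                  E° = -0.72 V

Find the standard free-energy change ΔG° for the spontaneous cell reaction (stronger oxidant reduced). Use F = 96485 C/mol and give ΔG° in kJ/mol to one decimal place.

Cl₂/Cl⁻ (E° = +1.39 V) is the cathode; Zn²⁺/Zn (E° = -0.72 V) is the anode, so E°cell = +2.11 V.
Balancing electrons gives n = 2 (lcm of 2 and 2).
ΔG° = −nFE° = −(2)(96485)(+2.11) = -407,167 J = -407.2 kJ/mol.

-407.2 kJ/mol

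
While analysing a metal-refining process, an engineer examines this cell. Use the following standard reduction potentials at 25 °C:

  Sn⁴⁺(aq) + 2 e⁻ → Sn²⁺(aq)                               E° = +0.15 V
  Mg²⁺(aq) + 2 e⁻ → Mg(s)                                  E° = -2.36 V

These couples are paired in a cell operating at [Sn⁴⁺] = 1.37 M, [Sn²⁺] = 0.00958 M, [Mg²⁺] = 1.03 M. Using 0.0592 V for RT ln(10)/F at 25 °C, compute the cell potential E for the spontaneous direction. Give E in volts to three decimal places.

+2.573 V

Sn⁴⁺/Sn²⁺ is the cathode (higher E°), Mg²⁺/Mg the anode: E°cell = +0.15 − (-2.36) = +2.51 V, n = 2.
Overall: Sn⁴⁺(aq) + Mg(s) → Sn²⁺(aq) + Mg²⁺(aq)
Q = [Sn²⁺]·[Mg²⁺] / ([Sn⁴⁺]); log Q = -2.143.
E = E° − (0.0592/n) log Q = +2.51 − (0.0592/2)(-2.143) = +2.573 V.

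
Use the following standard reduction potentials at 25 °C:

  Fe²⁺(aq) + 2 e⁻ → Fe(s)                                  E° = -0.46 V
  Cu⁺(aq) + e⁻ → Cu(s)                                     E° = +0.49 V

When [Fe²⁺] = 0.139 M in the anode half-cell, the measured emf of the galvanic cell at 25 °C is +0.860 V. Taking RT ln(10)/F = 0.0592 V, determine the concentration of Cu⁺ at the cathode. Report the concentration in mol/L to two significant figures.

Cu⁺/Cu is the cathode, Fe²⁺/Fe the anode: E°cell = +0.95 V, n = 2.
Overall reaction: 2 Cu⁺(aq) + Fe(s) → 2 Cu(s) + Fe²⁺(aq); Q = [Fe²⁺]^1/[Cu⁺]^2.
From E = E° − (0.0592/n) log Q: log Q = (E° − E)·n/0.0592 = (+0.95 − (+0.860))·2/0.0592 = 3.0405.
So 2·log[Cu⁺] = 1·log(0.139) − log Q = -0.8570 − (3.0405) = -3.8975; log[Cu⁺] = -3.8975 / 2 = -1.9487; [Cu⁺] = 10^(-1.9487) ≈ 0.011 M.

0.011 M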